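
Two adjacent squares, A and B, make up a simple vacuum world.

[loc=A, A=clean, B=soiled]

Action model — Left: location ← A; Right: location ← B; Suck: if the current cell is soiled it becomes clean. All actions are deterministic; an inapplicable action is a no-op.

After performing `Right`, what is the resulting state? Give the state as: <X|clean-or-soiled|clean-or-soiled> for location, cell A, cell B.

start: <A|clean|soiled>
Right (#1): <B|clean|soiled>

<B|clean|soiled>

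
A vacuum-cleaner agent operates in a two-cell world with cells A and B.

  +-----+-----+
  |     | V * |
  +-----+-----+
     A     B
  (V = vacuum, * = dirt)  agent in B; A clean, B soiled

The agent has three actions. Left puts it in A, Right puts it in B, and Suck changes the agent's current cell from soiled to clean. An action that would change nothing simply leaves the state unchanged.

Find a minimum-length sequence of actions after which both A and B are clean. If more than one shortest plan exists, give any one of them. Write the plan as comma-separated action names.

Suck

[1] after Suck: loc=B A=clean B=clean
min 1: B is soiled, one Suck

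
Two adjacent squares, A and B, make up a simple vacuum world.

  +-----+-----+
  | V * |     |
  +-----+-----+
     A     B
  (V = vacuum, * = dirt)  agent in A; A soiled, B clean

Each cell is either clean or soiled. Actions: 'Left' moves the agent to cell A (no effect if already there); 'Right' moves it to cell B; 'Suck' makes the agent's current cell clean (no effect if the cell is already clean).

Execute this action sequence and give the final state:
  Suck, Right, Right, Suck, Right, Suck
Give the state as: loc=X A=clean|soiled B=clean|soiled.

1) do Suck; now loc=A A=clean B=clean
2) do Right; now loc=B A=clean B=clean
3) do Right; now loc=B A=clean B=clean
4) do Suck; now loc=B A=clean B=clean
5) do Right; now loc=B A=clean B=clean
6) do Suck; now loc=B A=clean B=clean

loc=B A=clean B=clean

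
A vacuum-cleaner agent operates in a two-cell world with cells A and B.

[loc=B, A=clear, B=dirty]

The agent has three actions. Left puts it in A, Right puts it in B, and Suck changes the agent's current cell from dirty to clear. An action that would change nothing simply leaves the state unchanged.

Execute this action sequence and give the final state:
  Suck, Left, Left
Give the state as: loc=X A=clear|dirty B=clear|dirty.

loc=A A=clear B=clear

1. Suck → loc=B A=clear B=clear
2. Left → loc=A A=clear B=clear
3. Left → loc=A A=clear B=clear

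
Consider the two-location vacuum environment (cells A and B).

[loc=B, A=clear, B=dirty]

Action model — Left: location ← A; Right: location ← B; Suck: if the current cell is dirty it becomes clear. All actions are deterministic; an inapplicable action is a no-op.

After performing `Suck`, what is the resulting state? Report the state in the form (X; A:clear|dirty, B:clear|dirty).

(B; A:clear, B:clear)

start: (B; A:clear, B:dirty)
Suck (#1): (B; A:clear, B:clear)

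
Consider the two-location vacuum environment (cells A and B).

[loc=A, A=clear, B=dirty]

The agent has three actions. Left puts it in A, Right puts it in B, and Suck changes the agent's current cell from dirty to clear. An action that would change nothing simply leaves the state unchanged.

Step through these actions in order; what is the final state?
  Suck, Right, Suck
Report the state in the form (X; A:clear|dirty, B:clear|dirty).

(B; A:clear, B:clear)

1. Suck → (A; A:clear, B:dirty)
2. Right → (B; A:clear, B:dirty)
3. Suck → (B; A:clear, B:clear)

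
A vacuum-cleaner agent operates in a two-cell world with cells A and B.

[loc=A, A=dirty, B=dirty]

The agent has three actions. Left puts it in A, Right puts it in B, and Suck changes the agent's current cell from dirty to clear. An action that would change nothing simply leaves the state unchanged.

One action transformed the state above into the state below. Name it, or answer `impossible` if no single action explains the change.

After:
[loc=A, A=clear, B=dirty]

try  Left: (A; A:dirty, B:dirty)
try Right: (B; A:dirty, B:dirty)
try  Suck: (A; A:clear, B:dirty)  ← match

Suck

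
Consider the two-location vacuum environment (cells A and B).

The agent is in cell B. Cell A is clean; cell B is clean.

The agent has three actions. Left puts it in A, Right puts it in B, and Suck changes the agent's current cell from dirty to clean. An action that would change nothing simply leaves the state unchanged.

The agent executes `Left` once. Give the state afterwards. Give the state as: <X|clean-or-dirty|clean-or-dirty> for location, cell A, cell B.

start: <B|clean|clean>
1. Left → <A|clean|clean>

<A|clean|clean>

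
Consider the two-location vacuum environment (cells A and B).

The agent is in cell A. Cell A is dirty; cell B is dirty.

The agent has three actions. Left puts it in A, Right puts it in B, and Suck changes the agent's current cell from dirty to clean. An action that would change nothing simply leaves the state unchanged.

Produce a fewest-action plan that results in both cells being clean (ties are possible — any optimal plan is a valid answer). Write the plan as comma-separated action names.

t=1 Suck ⇒ loc=A A=clean B=dirty
t=2 Right ⇒ loc=B A=clean B=dirty
t=3 Suck ⇒ loc=B A=clean B=clean
min 3: Suck A + move + Suck B

Suck, Right, Suck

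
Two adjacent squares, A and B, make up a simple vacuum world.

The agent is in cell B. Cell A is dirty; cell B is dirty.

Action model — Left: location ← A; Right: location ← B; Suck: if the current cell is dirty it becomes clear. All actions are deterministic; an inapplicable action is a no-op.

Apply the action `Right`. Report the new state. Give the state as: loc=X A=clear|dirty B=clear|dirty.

loc=B A=dirty B=dirty

start: loc=B A=dirty B=dirty
1) do Right; now loc=B A=dirty B=dirty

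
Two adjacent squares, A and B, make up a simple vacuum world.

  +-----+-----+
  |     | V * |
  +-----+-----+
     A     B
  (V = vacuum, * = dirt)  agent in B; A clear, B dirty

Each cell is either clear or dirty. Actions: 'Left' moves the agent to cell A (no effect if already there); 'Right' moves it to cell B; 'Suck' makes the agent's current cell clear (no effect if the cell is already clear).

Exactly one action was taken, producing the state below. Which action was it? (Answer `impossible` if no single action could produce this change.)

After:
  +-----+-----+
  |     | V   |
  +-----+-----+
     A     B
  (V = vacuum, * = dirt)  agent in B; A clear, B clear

try  Left: <A|clear|dirty>
try Right: <B|clear|dirty>
try  Suck: <B|clear|clear>  ← match

Suck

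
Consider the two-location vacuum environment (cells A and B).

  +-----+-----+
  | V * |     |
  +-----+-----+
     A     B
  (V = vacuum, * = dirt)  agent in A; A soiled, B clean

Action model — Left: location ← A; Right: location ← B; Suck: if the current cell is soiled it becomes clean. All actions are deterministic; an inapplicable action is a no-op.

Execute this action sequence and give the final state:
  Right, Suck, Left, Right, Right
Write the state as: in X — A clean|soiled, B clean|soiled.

[1] after Right: in B — A soiled, B clean
[2] after Suck: in B — A soiled, B clean
[3] after Left: in A — A soiled, B clean
[4] after Right: in B — A soiled, B clean
[5] after Right: in B — A soiled, B clean

in B — A soiled, B clean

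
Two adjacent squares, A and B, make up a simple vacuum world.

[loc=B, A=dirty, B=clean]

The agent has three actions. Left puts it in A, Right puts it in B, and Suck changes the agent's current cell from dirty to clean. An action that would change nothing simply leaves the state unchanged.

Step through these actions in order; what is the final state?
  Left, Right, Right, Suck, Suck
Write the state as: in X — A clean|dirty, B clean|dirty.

step 1/5 (Left): in A — A dirty, B clean
step 2/5 (Right): in B — A dirty, B clean
step 3/5 (Right): in B — A dirty, B clean
step 4/5 (Suck): in B — A dirty, B clean
step 5/5 (Suck): in B — A dirty, B clean

in B — A dirty, B clean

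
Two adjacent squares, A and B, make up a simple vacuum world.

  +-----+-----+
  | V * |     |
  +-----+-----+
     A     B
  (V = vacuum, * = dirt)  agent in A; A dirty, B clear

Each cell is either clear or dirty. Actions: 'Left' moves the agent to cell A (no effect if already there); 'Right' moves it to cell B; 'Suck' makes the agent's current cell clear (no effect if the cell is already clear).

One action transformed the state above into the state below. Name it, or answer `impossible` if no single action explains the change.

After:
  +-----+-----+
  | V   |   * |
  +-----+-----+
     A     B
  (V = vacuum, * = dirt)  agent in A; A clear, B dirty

impossible

try  Left: in A — A dirty, B clear
try Right: in B — A dirty, B clear
try  Suck: in A — A clear, B clear
no single action produces the after-state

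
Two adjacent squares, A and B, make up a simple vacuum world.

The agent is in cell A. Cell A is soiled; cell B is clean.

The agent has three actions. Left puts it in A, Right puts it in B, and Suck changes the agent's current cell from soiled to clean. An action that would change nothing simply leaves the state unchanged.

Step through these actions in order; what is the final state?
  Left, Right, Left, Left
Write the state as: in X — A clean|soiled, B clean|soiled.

1. Left → in A — A soiled, B clean
2. Right → in B — A soiled, B clean
3. Left → in A — A soiled, B clean
4. Left → in A — A soiled, B clean

in A — A soiled, B clean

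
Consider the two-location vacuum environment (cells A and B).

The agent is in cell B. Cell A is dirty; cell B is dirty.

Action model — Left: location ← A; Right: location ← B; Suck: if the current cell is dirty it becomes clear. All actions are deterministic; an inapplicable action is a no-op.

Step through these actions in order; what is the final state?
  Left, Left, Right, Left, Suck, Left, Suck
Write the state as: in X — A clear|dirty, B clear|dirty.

step 1/7 (Left): in A — A dirty, B dirty
step 2/7 (Left): in A — A dirty, B dirty
step 3/7 (Right): in B — A dirty, B dirty
step 4/7 (Left): in A — A dirty, B dirty
step 5/7 (Suck): in A — A clear, B dirty
step 6/7 (Left): in A — A clear, B dirty
step 7/7 (Suck): in A — A clear, B dirty

in A — A clear, B dirty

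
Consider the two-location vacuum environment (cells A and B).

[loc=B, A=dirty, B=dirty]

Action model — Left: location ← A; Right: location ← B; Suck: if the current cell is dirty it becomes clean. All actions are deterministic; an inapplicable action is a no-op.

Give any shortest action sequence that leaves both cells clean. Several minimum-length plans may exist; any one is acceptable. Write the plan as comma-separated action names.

Suck, Left, Suck

[1] after Suck: <B|dirty|clean>
[2] after Left: <A|dirty|clean>
[3] after Suck: <A|clean|clean>
min 3: Suck B + move + Suck A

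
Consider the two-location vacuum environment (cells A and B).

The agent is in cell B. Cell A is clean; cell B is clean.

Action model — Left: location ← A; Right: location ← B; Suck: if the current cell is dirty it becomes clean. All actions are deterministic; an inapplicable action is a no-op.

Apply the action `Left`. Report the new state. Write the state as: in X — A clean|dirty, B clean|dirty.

in A — A clean, B clean

start: in B — A clean, B clean
1) do Left; now in A — A clean, B clean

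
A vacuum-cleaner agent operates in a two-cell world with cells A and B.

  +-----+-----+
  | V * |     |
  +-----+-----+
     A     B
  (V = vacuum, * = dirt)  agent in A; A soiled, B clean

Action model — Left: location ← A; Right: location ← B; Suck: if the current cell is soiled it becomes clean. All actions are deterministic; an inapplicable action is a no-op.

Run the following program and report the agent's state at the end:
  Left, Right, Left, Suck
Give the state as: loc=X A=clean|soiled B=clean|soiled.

1) do Left; now loc=A A=soiled B=clean
2) do Right; now loc=B A=soiled B=clean
3) do Left; now loc=A A=soiled B=clean
4) do Suck; now loc=A A=clean B=clean

loc=A A=clean B=clean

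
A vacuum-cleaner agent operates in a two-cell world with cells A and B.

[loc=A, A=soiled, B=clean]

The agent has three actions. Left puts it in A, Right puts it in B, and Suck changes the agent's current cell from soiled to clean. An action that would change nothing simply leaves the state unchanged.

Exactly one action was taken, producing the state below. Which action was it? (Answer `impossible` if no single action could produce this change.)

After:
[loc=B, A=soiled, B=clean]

Right

try  Left: <A|soiled|clean>
try Right: <B|soiled|clean>  ← match
try  Suck: <A|clean|clean>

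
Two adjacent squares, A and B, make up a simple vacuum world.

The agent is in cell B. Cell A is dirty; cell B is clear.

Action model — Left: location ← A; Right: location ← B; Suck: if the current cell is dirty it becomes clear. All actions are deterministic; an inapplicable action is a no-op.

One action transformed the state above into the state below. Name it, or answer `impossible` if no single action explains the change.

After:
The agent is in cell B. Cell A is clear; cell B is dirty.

impossible

try  Left: <A|dirty|clear>
try Right: <B|dirty|clear>
try  Suck: <B|dirty|clear>
no single action produces the after-state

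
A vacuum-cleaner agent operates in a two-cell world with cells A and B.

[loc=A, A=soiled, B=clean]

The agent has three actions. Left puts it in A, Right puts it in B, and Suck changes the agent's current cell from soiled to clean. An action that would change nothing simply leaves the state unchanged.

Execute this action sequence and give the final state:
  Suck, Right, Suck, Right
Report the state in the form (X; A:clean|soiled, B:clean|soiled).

1) do Suck; now (A; A:clean, B:clean)
2) do Right; now (B; A:clean, B:clean)
3) do Suck; now (B; A:clean, B:clean)
4) do Right; now (B; A:clean, B:clean)

(B; A:clean, B:clean)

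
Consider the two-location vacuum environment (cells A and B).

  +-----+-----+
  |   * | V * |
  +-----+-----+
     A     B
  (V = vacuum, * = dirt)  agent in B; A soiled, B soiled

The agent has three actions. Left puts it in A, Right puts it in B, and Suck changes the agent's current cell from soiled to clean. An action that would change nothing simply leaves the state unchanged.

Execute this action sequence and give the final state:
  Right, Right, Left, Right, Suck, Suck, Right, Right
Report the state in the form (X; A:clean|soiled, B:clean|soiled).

(B; A:soiled, B:clean)

1. Right → (B; A:soiled, B:soiled)
2. Right → (B; A:soiled, B:soiled)
3. Left → (A; A:soiled, B:soiled)
4. Right → (B; A:soiled, B:soiled)
5. Suck → (B; A:soiled, B:clean)
6. Suck → (B; A:soiled, B:clean)
7. Right → (B; A:soiled, B:clean)
8. Right → (B; A:soiled, B:clean)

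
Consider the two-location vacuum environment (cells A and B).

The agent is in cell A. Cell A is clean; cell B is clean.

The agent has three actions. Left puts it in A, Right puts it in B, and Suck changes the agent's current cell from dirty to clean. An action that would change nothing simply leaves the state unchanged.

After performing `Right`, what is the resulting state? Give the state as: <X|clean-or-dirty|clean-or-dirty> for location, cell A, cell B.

<B|clean|clean>

start: <A|clean|clean>
1. Right → <B|clean|clean>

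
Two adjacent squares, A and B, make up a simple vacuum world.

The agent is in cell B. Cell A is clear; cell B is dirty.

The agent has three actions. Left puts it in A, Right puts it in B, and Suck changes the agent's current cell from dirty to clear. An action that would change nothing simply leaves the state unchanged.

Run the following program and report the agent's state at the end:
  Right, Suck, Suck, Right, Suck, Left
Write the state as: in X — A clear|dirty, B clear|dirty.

t=1 Right ⇒ in B — A clear, B dirty
t=2 Suck ⇒ in B — A clear, B clear
t=3 Suck ⇒ in B — A clear, B clear
t=4 Right ⇒ in B — A clear, B clear
t=5 Suck ⇒ in B — A clear, B clear
t=6 Left ⇒ in A — A clear, B clear

in A — A clear, B clear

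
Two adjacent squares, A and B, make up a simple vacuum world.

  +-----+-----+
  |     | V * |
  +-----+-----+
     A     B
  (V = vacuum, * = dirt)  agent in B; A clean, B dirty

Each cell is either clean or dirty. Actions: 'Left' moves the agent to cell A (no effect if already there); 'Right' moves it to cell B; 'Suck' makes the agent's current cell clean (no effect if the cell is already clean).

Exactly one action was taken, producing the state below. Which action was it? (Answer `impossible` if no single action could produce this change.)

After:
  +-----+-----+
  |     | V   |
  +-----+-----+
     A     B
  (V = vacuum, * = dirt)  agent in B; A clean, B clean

Suck

try  Left: loc=A A=clean B=dirty
try Right: loc=B A=clean B=dirty
try  Suck: loc=B A=clean B=clean  ← match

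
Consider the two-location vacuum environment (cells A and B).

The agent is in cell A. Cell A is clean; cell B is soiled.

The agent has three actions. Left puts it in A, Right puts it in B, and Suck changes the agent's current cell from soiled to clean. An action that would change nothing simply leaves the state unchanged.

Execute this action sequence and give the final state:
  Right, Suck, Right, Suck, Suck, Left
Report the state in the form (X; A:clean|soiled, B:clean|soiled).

(A; A:clean, B:clean)

[1] after Right: (B; A:clean, B:soiled)
[2] after Suck: (B; A:clean, B:clean)
[3] after Right: (B; A:clean, B:clean)
[4] after Suck: (B; A:clean, B:clean)
[5] after Suck: (B; A:clean, B:clean)
[6] after Left: (A; A:clean, B:clean)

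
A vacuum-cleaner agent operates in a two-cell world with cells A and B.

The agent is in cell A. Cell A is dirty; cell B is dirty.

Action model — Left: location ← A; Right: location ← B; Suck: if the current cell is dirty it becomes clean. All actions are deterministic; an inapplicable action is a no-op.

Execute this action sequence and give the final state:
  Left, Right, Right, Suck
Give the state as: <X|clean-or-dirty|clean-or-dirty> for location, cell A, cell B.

t=1 Left ⇒ <A|dirty|dirty>
t=2 Right ⇒ <B|dirty|dirty>
t=3 Right ⇒ <B|dirty|dirty>
t=4 Suck ⇒ <B|dirty|clean>

<B|dirty|clean>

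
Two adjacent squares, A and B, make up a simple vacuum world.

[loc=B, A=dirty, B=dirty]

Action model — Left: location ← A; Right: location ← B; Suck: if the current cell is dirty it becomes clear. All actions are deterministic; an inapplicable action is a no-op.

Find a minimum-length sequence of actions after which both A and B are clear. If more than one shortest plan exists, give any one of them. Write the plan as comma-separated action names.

Suck, Left, Suck

step 1/3 (Suck): loc=B A=dirty B=clear
step 2/3 (Left): loc=A A=dirty B=clear
step 3/3 (Suck): loc=A A=clear B=clear
min 3: Suck B + move + Suck A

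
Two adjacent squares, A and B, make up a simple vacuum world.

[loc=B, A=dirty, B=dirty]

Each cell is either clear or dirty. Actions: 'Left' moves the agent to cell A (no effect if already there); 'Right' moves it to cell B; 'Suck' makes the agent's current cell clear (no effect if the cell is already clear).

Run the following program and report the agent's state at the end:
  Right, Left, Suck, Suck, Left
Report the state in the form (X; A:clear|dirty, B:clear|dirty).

(A; A:clear, B:dirty)

t=1 Right ⇒ (B; A:dirty, B:dirty)
t=2 Left ⇒ (A; A:dirty, B:dirty)
t=3 Suck ⇒ (A; A:clear, B:dirty)
t=4 Suck ⇒ (A; A:clear, B:dirty)
t=5 Left ⇒ (A; A:clear, B:dirty)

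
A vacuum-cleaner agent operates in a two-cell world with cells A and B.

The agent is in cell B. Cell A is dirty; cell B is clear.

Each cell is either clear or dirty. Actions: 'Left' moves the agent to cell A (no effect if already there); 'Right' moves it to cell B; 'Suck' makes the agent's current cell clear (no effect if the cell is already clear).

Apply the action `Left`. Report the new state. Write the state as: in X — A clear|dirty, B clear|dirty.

start: in B — A dirty, B clear
t=1 Left ⇒ in A — A dirty, B clear

in A — A dirty, B clear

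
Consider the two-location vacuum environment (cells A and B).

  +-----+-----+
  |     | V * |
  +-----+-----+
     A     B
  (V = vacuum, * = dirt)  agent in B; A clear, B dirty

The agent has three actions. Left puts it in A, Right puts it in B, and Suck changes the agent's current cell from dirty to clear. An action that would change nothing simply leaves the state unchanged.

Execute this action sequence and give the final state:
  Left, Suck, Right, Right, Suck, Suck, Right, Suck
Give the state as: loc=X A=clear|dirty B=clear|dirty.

step 1/8 (Left): loc=A A=clear B=dirty
step 2/8 (Suck): loc=A A=clear B=dirty
step 3/8 (Right): loc=B A=clear B=dirty
step 4/8 (Right): loc=B A=clear B=dirty
step 5/8 (Suck): loc=B A=clear B=clear
step 6/8 (Suck): loc=B A=clear B=clear
step 7/8 (Right): loc=B A=clear B=clear
step 8/8 (Suck): loc=B A=clear B=clear

loc=B A=clear B=clear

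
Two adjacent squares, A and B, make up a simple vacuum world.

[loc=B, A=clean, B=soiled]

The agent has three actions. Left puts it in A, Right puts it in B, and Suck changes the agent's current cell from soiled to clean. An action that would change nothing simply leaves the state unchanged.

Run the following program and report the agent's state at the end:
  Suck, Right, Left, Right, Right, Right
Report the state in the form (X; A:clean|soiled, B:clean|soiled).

(B; A:clean, B:clean)

1. Suck → (B; A:clean, B:clean)
2. Right → (B; A:clean, B:clean)
3. Left → (A; A:clean, B:clean)
4. Right → (B; A:clean, B:clean)
5. Right → (B; A:clean, B:clean)
6. Right → (B; A:clean, B:clean)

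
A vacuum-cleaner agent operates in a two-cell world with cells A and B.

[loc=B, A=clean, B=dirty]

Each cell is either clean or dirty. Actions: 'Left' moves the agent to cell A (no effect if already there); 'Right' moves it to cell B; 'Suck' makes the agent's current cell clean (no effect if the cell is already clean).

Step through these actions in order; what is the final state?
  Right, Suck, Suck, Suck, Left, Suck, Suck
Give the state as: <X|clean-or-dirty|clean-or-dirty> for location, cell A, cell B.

<A|clean|clean>

1. Right → <B|clean|dirty>
2. Suck → <B|clean|clean>
3. Suck → <B|clean|clean>
4. Suck → <B|clean|clean>
5. Left → <A|clean|clean>
6. Suck → <A|clean|clean>
7. Suck → <A|clean|clean>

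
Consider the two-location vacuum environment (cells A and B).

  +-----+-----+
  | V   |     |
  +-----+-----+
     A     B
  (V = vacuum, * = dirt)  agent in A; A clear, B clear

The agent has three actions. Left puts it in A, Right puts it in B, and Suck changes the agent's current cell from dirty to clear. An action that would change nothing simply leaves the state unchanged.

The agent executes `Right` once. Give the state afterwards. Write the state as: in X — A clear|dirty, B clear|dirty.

in B — A clear, B clear

start: in A — A clear, B clear
Right (#1): in B — A clear, B clear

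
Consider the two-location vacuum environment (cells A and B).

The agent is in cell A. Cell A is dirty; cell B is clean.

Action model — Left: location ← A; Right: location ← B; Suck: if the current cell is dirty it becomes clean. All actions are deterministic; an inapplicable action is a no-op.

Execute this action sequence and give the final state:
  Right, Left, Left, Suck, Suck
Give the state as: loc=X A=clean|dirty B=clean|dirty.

Right (#1): loc=B A=dirty B=clean
Left (#2): loc=A A=dirty B=clean
Left (#3): loc=A A=dirty B=clean
Suck (#4): loc=A A=clean B=clean
Suck (#5): loc=A A=clean B=clean

loc=A A=clean B=clean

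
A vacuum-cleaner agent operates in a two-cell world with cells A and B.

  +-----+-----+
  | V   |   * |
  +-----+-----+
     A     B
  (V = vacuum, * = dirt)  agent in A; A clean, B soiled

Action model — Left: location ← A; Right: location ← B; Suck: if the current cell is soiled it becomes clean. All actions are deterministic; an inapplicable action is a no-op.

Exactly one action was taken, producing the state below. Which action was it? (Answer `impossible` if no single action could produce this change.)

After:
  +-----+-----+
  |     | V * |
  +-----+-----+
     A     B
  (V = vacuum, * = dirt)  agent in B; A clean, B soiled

Right

try  Left: loc=A A=clean B=soiled
try Right: loc=B A=clean B=soiled  ← match
try  Suck: loc=A A=clean B=soiled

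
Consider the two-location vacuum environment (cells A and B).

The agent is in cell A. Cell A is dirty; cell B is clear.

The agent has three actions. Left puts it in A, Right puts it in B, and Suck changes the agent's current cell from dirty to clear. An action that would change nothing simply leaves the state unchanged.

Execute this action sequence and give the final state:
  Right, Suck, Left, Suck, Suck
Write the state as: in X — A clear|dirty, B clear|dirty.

in A — A clear, B clear

[1] after Right: in B — A dirty, B clear
[2] after Suck: in B — A dirty, B clear
[3] after Left: in A — A dirty, B clear
[4] after Suck: in A — A clear, B clear
[5] after Suck: in A — A clear, B clear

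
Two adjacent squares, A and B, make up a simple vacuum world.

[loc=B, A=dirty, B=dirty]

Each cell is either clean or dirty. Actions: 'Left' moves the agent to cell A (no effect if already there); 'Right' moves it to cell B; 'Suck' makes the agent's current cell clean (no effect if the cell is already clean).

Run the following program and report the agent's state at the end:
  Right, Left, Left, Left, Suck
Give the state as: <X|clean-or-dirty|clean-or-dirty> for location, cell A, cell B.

Right (#1): <B|dirty|dirty>
Left (#2): <A|dirty|dirty>
Left (#3): <A|dirty|dirty>
Left (#4): <A|dirty|dirty>
Suck (#5): <A|clean|dirty>

<A|clean|dirty>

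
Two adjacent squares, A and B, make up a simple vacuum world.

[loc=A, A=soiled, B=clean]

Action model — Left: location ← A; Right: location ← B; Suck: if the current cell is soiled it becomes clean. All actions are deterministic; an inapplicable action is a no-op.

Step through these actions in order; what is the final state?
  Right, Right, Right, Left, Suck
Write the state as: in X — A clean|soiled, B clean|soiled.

in A — A clean, B clean

1. Right → in B — A soiled, B clean
2. Right → in B — A soiled, B clean
3. Right → in B — A soiled, B clean
4. Left → in A — A soiled, B clean
5. Suck → in A — A clean, B clean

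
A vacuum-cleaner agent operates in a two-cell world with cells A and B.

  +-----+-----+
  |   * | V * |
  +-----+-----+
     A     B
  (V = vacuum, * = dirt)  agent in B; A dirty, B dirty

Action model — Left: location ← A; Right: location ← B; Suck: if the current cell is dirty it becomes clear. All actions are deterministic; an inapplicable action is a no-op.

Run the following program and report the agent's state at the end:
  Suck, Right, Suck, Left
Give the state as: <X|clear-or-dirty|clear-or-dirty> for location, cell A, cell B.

[1] after Suck: <B|dirty|clear>
[2] after Right: <B|dirty|clear>
[3] after Suck: <B|dirty|clear>
[4] after Left: <A|dirty|clear>

<A|dirty|clear>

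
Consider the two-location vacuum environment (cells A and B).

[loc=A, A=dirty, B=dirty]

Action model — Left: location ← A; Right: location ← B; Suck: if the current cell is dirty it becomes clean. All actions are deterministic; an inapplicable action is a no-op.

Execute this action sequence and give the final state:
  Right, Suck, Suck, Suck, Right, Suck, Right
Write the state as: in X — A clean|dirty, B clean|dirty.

in B — A dirty, B clean

t=1 Right ⇒ in B — A dirty, B dirty
t=2 Suck ⇒ in B — A dirty, B clean
t=3 Suck ⇒ in B — A dirty, B clean
t=4 Suck ⇒ in B — A dirty, B clean
t=5 Right ⇒ in B — A dirty, B clean
t=6 Suck ⇒ in B — A dirty, B clean
t=7 Right ⇒ in B — A dirty, B clean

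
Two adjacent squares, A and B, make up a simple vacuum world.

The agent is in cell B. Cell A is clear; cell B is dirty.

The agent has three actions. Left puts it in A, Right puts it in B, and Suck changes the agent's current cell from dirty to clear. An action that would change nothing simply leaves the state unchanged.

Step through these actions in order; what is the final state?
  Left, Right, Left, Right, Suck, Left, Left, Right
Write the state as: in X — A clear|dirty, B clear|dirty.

1) do Left; now in A — A clear, B dirty
2) do Right; now in B — A clear, B dirty
3) do Left; now in A — A clear, B dirty
4) do Right; now in B — A clear, B dirty
5) do Suck; now in B — A clear, B clear
6) do Left; now in A — A clear, B clear
7) do Left; now in A — A clear, B clear
8) do Right; now in B — A clear, B clear

in B — A clear, B clear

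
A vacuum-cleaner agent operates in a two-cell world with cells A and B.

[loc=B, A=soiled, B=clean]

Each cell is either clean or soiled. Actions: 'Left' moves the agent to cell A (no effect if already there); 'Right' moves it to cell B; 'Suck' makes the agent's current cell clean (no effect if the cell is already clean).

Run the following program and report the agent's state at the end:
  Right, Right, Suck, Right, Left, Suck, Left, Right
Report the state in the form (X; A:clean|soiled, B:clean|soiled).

[1] after Right: (B; A:soiled, B:clean)
[2] after Right: (B; A:soiled, B:clean)
[3] after Suck: (B; A:soiled, B:clean)
[4] after Right: (B; A:soiled, B:clean)
[5] after Left: (A; A:soiled, B:clean)
[6] after Suck: (A; A:clean, B:clean)
[7] after Left: (A; A:clean, B:clean)
[8] after Right: (B; A:clean, B:clean)

(B; A:clean, B:clean)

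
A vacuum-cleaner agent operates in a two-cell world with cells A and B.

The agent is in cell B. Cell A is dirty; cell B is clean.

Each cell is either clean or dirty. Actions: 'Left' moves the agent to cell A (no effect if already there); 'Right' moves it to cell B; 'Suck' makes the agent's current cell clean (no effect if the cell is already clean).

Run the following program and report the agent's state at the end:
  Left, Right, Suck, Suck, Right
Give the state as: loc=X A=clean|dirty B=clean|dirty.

loc=B A=dirty B=clean

Left (#1): loc=A A=dirty B=clean
Right (#2): loc=B A=dirty B=clean
Suck (#3): loc=B A=dirty B=clean
Suck (#4): loc=B A=dirty B=clean
Right (#5): loc=B A=dirty B=clean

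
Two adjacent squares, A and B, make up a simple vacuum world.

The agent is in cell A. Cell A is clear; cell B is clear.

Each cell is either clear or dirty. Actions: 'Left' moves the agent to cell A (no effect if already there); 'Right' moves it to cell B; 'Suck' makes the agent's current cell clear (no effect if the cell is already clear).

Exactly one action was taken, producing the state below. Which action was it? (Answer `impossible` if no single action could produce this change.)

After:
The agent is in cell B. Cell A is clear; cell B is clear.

try  Left: (A; A:clear, B:clear)
try Right: (B; A:clear, B:clear)  ← match
try  Suck: (A; A:clear, B:clear)

Right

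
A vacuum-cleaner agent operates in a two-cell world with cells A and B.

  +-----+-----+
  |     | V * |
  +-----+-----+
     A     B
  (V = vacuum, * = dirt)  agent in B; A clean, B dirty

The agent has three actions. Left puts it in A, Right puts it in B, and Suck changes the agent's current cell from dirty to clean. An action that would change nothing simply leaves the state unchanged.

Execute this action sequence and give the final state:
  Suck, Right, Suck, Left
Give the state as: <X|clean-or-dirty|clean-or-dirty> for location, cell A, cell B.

<A|clean|clean>

step 1/4 (Suck): <B|clean|clean>
step 2/4 (Right): <B|clean|clean>
step 3/4 (Suck): <B|clean|clean>
step 4/4 (Left): <A|clean|clean>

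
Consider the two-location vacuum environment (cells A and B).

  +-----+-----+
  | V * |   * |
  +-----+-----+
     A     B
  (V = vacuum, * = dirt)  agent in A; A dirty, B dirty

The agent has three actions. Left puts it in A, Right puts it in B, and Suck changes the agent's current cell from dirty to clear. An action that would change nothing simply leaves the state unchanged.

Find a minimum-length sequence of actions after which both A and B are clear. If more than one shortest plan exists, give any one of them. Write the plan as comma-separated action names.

Suck, Right, Suck

1) do Suck; now <A|clear|dirty>
2) do Right; now <B|clear|dirty>
3) do Suck; now <B|clear|clear>
min 3: Suck A + move + Suck B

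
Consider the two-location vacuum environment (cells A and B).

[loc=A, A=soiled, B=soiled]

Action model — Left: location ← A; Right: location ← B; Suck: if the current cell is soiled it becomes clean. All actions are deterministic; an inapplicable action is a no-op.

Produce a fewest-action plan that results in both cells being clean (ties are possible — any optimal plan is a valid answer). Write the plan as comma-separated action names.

t=1 Suck ⇒ in A — A clean, B soiled
t=2 Right ⇒ in B — A clean, B soiled
t=3 Suck ⇒ in B — A clean, B clean
min 3: Suck A + move + Suck B

Suck, Right, Suck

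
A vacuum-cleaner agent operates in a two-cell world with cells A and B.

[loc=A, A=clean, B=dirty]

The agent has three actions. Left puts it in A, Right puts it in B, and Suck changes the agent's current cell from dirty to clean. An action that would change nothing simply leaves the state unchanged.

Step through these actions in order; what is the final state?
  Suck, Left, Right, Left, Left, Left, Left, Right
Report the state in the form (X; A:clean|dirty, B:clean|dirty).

(B; A:clean, B:dirty)

1. Suck → (A; A:clean, B:dirty)
2. Left → (A; A:clean, B:dirty)
3. Right → (B; A:clean, B:dirty)
4. Left → (A; A:clean, B:dirty)
5. Left → (A; A:clean, B:dirty)
6. Left → (A; A:clean, B:dirty)
7. Left → (A; A:clean, B:dirty)
8. Right → (B; A:clean, B:dirty)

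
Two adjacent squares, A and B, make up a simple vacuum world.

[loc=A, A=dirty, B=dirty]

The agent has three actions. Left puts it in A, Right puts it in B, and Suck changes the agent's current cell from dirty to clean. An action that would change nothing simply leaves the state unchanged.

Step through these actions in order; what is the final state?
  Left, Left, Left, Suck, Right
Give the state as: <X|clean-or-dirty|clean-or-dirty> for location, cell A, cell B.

<B|clean|dirty>

Left (#1): <A|dirty|dirty>
Left (#2): <A|dirty|dirty>
Left (#3): <A|dirty|dirty>
Suck (#4): <A|clean|dirty>
Right (#5): <B|clean|dirty>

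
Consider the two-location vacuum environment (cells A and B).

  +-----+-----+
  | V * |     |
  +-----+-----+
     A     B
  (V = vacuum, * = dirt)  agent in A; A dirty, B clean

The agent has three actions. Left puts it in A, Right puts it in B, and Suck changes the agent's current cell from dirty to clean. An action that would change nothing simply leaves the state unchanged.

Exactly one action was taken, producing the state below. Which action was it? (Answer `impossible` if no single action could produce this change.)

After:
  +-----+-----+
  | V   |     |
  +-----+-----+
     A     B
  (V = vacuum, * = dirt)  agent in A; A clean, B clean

Suck

try  Left: <A|dirty|clean>
try Right: <B|dirty|clean>
try  Suck: <A|clean|clean>  ← match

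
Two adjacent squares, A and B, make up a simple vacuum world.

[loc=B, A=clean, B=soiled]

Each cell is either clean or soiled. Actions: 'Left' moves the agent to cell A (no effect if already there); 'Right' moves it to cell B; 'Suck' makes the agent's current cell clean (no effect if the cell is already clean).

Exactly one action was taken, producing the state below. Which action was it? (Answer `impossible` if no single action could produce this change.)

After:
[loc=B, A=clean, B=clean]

Suck

try  Left: <A|clean|soiled>
try Right: <B|clean|soiled>
try  Suck: <B|clean|clean>  ← match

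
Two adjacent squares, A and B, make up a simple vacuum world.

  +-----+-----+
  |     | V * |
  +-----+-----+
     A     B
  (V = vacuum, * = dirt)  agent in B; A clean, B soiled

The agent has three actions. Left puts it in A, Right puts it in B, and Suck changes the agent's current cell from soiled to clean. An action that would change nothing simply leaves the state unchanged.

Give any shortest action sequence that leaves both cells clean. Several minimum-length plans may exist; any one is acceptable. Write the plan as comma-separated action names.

Suck (#1): (B; A:clean, B:clean)
min 1: B is soiled, one Suck

Suck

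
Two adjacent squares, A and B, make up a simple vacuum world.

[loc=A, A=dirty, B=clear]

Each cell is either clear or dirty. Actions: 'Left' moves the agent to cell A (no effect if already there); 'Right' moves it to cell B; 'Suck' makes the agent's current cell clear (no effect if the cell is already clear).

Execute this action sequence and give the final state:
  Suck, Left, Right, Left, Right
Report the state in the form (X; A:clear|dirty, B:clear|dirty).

step 1/5 (Suck): (A; A:clear, B:clear)
step 2/5 (Left): (A; A:clear, B:clear)
step 3/5 (Right): (B; A:clear, B:clear)
step 4/5 (Left): (A; A:clear, B:clear)
step 5/5 (Right): (B; A:clear, B:clear)

(B; A:clear, B:clear)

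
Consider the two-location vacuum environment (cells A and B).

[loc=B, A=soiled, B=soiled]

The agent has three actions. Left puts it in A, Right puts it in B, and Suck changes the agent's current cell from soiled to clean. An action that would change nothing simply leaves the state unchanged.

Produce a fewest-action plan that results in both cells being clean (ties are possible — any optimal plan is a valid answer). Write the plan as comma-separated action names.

Suck, Left, Suck

1. Suck → loc=B A=soiled B=clean
2. Left → loc=A A=soiled B=clean
3. Suck → loc=A A=clean B=clean
min 3: Suck B + move + Suck A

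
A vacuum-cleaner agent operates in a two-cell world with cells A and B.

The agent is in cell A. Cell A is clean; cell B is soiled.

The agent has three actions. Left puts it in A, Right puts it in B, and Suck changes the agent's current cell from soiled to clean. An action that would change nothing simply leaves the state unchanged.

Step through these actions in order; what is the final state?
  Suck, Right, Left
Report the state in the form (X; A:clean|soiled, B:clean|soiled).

Suck (#1): (A; A:clean, B:soiled)
Right (#2): (B; A:clean, B:soiled)
Left (#3): (A; A:clean, B:soiled)

(A; A:clean, B:soiled)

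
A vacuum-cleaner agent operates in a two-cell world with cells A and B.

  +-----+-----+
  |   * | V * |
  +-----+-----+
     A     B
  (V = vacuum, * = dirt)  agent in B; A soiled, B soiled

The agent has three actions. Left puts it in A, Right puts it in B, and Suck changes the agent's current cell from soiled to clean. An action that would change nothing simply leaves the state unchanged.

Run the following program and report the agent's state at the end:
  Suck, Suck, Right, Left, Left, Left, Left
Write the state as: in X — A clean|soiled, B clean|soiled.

in A — A soiled, B clean

1. Suck → in B — A soiled, B clean
2. Suck → in B — A soiled, B clean
3. Right → in B — A soiled, B clean
4. Left → in A — A soiled, B clean
5. Left → in A — A soiled, B clean
6. Left → in A — A soiled, B clean
7. Left → in A — A soiled, B clean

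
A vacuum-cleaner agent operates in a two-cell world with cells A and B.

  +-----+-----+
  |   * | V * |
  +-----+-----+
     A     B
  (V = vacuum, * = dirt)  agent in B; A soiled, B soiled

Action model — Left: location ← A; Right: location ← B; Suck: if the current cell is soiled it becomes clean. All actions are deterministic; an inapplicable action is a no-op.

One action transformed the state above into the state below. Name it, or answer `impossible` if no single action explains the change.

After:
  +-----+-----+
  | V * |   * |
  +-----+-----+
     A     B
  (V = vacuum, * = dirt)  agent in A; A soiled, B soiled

Left

try  Left: loc=A A=soiled B=soiled  ← match
try Right: loc=B A=soiled B=soiled
try  Suck: loc=B A=soiled B=clean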